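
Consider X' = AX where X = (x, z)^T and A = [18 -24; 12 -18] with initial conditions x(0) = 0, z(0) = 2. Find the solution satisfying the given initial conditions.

x(t) = -4e^(6t) + 4e^(-6t), z(t) = -2e^(6t) + 4e^(-6t)

Coefficient matrix A = [[18, -24], [12, -18]].
Characteristic polynomial det(A - λI) = λ^2 - 36 = 0.
Eigenvalues λ = -6, 6.
For λ=-6: (A-λI) row 1 is [24, -24], so an eigenvector is (-1, -1).
For λ=6: (A-λI) row 1 is [12, -24], so an eigenvector is (-2, -1).
General solution: C_1e^(-6t)(-1,-1) + C_2e^(6t)(-2,-1).
Applying x(0)=0, z(0)=2 gives C_1=-4, C_2=2.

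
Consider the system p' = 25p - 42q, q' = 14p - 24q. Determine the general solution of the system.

Coefficient matrix A = [[25, -42], [14, -24]].
Characteristic polynomial det(A - λI) = λ^2 - λ - 12 = 0.
Eigenvalues λ = -3, 4.
For λ=-3: (A-λI) row 1 is [28, -42], so an eigenvector is (3, 2).
For λ=4: (A-λI) row 1 is [21, -42], so an eigenvector is (2, 1).
General solution: C_1e^(-3t)(3,2) + C_2e^(4t)(2,1).

p(t) = 3C_1e^(-3t) + 2C_2e^(4t), q(t) = 2C_1e^(-3t) + C_2e^(4t)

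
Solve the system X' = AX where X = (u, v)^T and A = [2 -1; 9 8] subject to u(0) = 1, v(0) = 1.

Coefficient matrix A = [[2, -1], [9, 8]].
Characteristic polynomial det(A - λI) = λ^2 - 10λ + 25 = 0.
Single eigenvalue λ = 5 with algebraic multiplicity 2.
Eigenvector v = (1,-3); generalized eigenvector w with (A-λI)w=v is (0,-1).
General solution: e^(5t)[K_1·v + K_2·(t·v + w)].
Applying u(0)=1, v(0)=1 gives K_1=1, K_2=-4.

u(t) = -4te^(5t) + e^(5t), v(t) = 12te^(5t) + e^(5t)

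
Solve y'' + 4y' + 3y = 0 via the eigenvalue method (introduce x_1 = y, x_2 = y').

Let x_1 = y, x_2 = y'. Then x_1' = x_2 and x_2' = -3x_1 - 4x_2.
A = [[0,1],[-3,-4]]; det(A-λI) = λ^2 + 4λ + 3.
Eigenvalues λ = -1, -3 with eigenvectors (1,-1), (1,-3).

y(t) = K_1e^(-t) + K_2e^(-3t)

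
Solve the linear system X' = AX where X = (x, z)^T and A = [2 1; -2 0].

Coefficient matrix A = [[2, 1], [-2, 0]].
Characteristic polynomial det(A - λI) = λ^2 - 2λ + 2 = 0.
Eigenvalues λ = 1 ± i (complex conjugate pair).
For λ=1+i: an eigenvector is (1,-1) - i(0,-1) = (1, -1 + i).
A real fundamental pair from Re and Im of e^((1+i)t)v: X_1 = e^(t)(cos(t)·(1,-1) + sin(t)·(0,-1)), X_2 = e^(t)(sin(t)·(1,-1) - cos(t)·(0,-1)).
General solution: c_1X_1 + c_2X_2.

x(t) = c_1e^(t)cos(t) + c_2e^(t)sin(t), z(t) = -c_1e^(t)sin(t) - c_1e^(t)cos(t) - c_2e^(t)sin(t) + c_2e^(t)cos(t)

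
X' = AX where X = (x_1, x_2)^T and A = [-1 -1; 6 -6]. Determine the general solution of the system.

x_1(t) = C_1e^(-4t) + C_2e^(-3t), x_2(t) = 3C_1e^(-4t) + 2C_2e^(-3t)

Coefficient matrix A = [[-1, -1], [6, -6]].
Characteristic polynomial det(A - λI) = λ^2 + 7λ + 12 = 0.
Eigenvalues λ = -4, -3.
For λ=-4: (A-λI) row 1 is [3, -1], so an eigenvector is (1, 3).
For λ=-3: (A-λI) row 1 is [2, -1], so an eigenvector is (1, 2).
General solution: C_1e^(-4t)(1,3) + C_2e^(-3t)(1,2).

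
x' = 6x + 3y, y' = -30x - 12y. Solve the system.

x(t) = C_1e^(-3t)sin(3t) - C_2e^(-3t)cos(3t), y(t) = -3C_1e^(-3t)sin(3t) + C_1e^(-3t)cos(3t) + C_2e^(-3t)sin(3t) + 3C_2e^(-3t)cos(3t)

Coefficient matrix A = [[6, 3], [-30, -12]].
Characteristic polynomial det(A - λI) = λ^2 + 6λ + 18 = 0.
Eigenvalues λ = -3 ± 3i (complex conjugate pair).
For λ=-3+3i: an eigenvector is (0,1) - i(1,-3) = (0 - i, 1 + 3i).
A real fundamental pair from Re and Im of e^((-3+3i)t)v: X_1 = e^(-3t)(cos(3t)·(0,1) + sin(3t)·(1,-3)), X_2 = e^(-3t)(sin(3t)·(0,1) - cos(3t)·(1,-3)).
General solution: C_1X_1 + C_2X_2.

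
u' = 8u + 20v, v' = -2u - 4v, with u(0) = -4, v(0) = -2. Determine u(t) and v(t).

u(t) = -32e^(2t)sin(2t) - 4e^(2t)cos(2t), v(t) = 10e^(2t)sin(2t) - 2e^(2t)cos(2t)

Coefficient matrix A = [[8, 20], [-2, -4]].
Characteristic polynomial det(A - λI) = λ^2 - 4λ + 8 = 0.
Eigenvalues λ = 2 ± 2i (complex conjugate pair).
For λ=2+2i: an eigenvector is (1,0) - i(3,-1) = (1 - 3i, 0 + i).
A real fundamental pair from Re and Im of e^((2+2i)t)v: X_1 = e^(2t)(cos(2t)·(1,0) + sin(2t)·(3,-1)), X_2 = e^(2t)(sin(2t)·(1,0) - cos(2t)·(3,-1)).
General solution: K_1X_1 + K_2X_2.
Applying u(0)=-4, v(0)=-2 gives K_1=-10, K_2=-2.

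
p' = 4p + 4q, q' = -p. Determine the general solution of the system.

Coefficient matrix A = [[4, 4], [-1, 0]].
Characteristic polynomial det(A - λI) = λ^2 - 4λ + 4 = 0.
Single eigenvalue λ = 2 with algebraic multiplicity 2.
Eigenvector v = (-2,1); generalized eigenvector w with (A-λI)w=v is (-1,0).
General solution: e^(2t)[K_1·v + K_2·(t·v + w)].

p(t) = -2K_1e^(2t) - 2K_2te^(2t) - K_2e^(2t), q(t) = K_1e^(2t) + K_2te^(2t)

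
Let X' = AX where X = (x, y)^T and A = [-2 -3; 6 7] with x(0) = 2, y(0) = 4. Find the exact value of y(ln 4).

3040

A = [[-2,-3],[6,7]]; eigenvalues λ = 4, 1.
Eigenvectors: (1,-2) for λ=4, (1,-1) for λ=1.
From the initial condition, c_1 = -6, c_2 = 8.
y(ln 4) = (-6)(4^4)(-2) + (8)(4^1)(-1) = 3040.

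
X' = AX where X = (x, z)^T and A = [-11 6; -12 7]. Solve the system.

Coefficient matrix A = [[-11, 6], [-12, 7]].
Characteristic polynomial det(A - λI) = λ^2 + 4λ - 5 = 0.
Eigenvalues λ = 1, -5.
For λ=1: (A-λI) row 1 is [-12, 6], so an eigenvector is (1, 2).
For λ=-5: (A-λI) row 1 is [-6, 6], so an eigenvector is (-1, -1).
General solution: K_1e^(t)(1,2) + K_2e^(-5t)(-1,-1).

x(t) = K_1e^(t) - K_2e^(-5t), z(t) = 2K_1e^(t) - K_2e^(-5t)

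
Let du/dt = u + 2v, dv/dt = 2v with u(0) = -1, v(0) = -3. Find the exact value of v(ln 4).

A = [[1,2],[0,2]]; eigenvalues λ = 2, 1.
Eigenvectors: (2,1) for λ=2, (-1,0) for λ=1.
From the initial condition, c_1 = -3, c_2 = -5.
v(ln 4) = (-3)(4^2)(1) + (-5)(4^1)(0) = -48.

-48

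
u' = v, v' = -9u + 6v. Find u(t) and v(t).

u(t) = K_1e^(3t) + K_2te^(3t) - K_2e^(3t), v(t) = 3K_1e^(3t) + 3K_2te^(3t) - 2K_2e^(3t)

Coefficient matrix A = [[0, 1], [-9, 6]].
Characteristic polynomial det(A - λI) = λ^2 - 6λ + 9 = 0.
Single eigenvalue λ = 3 with algebraic multiplicity 2.
Eigenvector v = (1,3); generalized eigenvector w with (A-λI)w=v is (-1,-2).
General solution: e^(3t)[K_1·v + K_2·(t·v + w)].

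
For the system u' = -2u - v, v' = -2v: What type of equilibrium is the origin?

A = [[-2,-1],[0,-2]]; det(A-λI) = λ^2 + 4λ + 4.
repeated λ = -2 with a single eigenvector.

stable improper node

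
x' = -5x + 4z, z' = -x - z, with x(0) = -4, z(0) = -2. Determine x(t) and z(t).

Coefficient matrix A = [[-5, 4], [-1, -1]].
Characteristic polynomial det(A - λI) = λ^2 + 6λ + 9 = 0.
Single eigenvalue λ = -3 with algebraic multiplicity 2.
Eigenvector v = (-2,-1); generalized eigenvector w with (A-λI)w=v is (1,0).
General solution: e^(-3t)[c_1·v + c_2·(t·v + w)].
Applying x(0)=-4, z(0)=-2 gives c_1=2, c_2=0.

x(t) = -4e^(-3t), z(t) = -2e^(-3t)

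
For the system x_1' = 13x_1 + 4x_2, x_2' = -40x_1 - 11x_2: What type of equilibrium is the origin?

unstable spiral

A = [[13,4],[-40,-11]]; det(A-λI) = λ^2 - 2λ + 17.
λ = 1 ± 4i: positive real part.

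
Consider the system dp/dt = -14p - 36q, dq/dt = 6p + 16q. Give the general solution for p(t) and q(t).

Coefficient matrix A = [[-14, -36], [6, 16]].
Characteristic polynomial det(A - λI) = λ^2 - 2λ - 8 = 0.
Eigenvalues λ = -2, 4.
For λ=-2: (A-λI) row 1 is [-12, -36], so an eigenvector is (3, -1).
For λ=4: (A-λI) row 1 is [-18, -36], so an eigenvector is (2, -1).
General solution: c_1e^(-2t)(3,-1) + c_2e^(4t)(2,-1).

p(t) = 3c_1e^(-2t) + 2c_2e^(4t), q(t) = -c_1e^(-2t) - c_2e^(4t)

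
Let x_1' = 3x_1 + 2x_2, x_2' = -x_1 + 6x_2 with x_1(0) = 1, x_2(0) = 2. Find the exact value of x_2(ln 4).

A = [[3,2],[-1,6]]; eigenvalues λ = 4, 5.
Eigenvectors: (2,1) for λ=4, (-1,-1) for λ=5.
From the initial condition, c_1 = -1, c_2 = -3.
x_2(ln 4) = (-1)(4^4)(1) + (-3)(4^5)(-1) = 2816.

2816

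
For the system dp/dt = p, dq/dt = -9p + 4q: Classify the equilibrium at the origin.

unstable node

A = [[1,0],[-9,4]]; det(A-λI) = λ^2 - 5λ + 4.
λ = 1, 4: both positive.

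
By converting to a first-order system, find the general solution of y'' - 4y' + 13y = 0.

y(t) = C_1e^(2t)cos(3t) + C_2e^(2t)sin(3t)

Let x_1 = y, x_2 = y'. Then x_1' = x_2 and x_2' = -13x_1 + 4x_2.
A = [[0,1],[-13,4]]; det(A-λI) = λ^2 - 4λ + 13.
Eigenvalues λ = 2 ± 3i.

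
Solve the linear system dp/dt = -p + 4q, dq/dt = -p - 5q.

Coefficient matrix A = [[-1, 4], [-1, -5]].
Characteristic polynomial det(A - λI) = λ^2 + 6λ + 9 = 0.
Single eigenvalue λ = -3 with algebraic multiplicity 2.
Eigenvector v = (2,-1); generalized eigenvector w with (A-λI)w=v is (1,0).
General solution: e^(-3t)[K_1·v + K_2·(t·v + w)].

p(t) = 2K_1e^(-3t) + 2K_2te^(-3t) + K_2e^(-3t), q(t) = -K_1e^(-3t) - K_2te^(-3t)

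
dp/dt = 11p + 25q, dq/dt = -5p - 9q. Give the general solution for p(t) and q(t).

Coefficient matrix A = [[11, 25], [-5, -9]].
Characteristic polynomial det(A - λI) = λ^2 - 2λ + 26 = 0.
Eigenvalues λ = 1 ± 5i (complex conjugate pair).
For λ=1+5i: an eigenvector is (-2,1) - i(1,0) = (-2 - i, 1).
A real fundamental pair from Re and Im of e^((1+5i)t)v: X_1 = e^(t)(cos(5t)·(-2,1) + sin(5t)·(1,0)), X_2 = e^(t)(sin(5t)·(-2,1) - cos(5t)·(1,0)).
General solution: C_1X_1 + C_2X_2.

p(t) = C_1e^(t)sin(5t) - 2C_1e^(t)cos(5t) - 2C_2e^(t)sin(5t) - C_2e^(t)cos(5t), q(t) = C_1e^(t)cos(5t) + C_2e^(t)sin(5t)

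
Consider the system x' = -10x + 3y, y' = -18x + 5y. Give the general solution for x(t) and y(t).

x(t) = -c_1e^(-4t) - c_2e^(-t), y(t) = -2c_1e^(-4t) - 3c_2e^(-t)

Coefficient matrix A = [[-10, 3], [-18, 5]].
Characteristic polynomial det(A - λI) = λ^2 + 5λ + 4 = 0.
Eigenvalues λ = -4, -1.
For λ=-4: (A-λI) row 1 is [-6, 3], so an eigenvector is (-1, -2).
For λ=-1: (A-λI) row 1 is [-9, 3], so an eigenvector is (-1, -3).
General solution: c_1e^(-4t)(-1,-2) + c_2e^(-t)(-1,-3).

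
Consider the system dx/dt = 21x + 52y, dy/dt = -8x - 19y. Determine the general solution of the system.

Coefficient matrix A = [[21, 52], [-8, -19]].
Characteristic polynomial det(A - λI) = λ^2 - 2λ + 17 = 0.
Eigenvalues λ = 1 ± 4i (complex conjugate pair).
For λ=1+4i: an eigenvector is (3,-1) - i(2,-1) = (3 - 2i, -1 + i).
A real fundamental pair from Re and Im of e^((1+4i)t)v: X_1 = e^(t)(cos(4t)·(3,-1) + sin(4t)·(2,-1)), X_2 = e^(t)(sin(4t)·(3,-1) - cos(4t)·(2,-1)).
General solution: K_1X_1 + K_2X_2.

x(t) = 2K_1e^(t)sin(4t) + 3K_1e^(t)cos(4t) + 3K_2e^(t)sin(4t) - 2K_2e^(t)cos(4t), y(t) = -K_1e^(t)sin(4t) - K_1e^(t)cos(4t) - K_2e^(t)sin(4t) + K_2e^(t)cos(4t)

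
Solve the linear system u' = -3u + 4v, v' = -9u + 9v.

Coefficient matrix A = [[-3, 4], [-9, 9]].
Characteristic polynomial det(A - λI) = λ^2 - 6λ + 9 = 0.
Single eigenvalue λ = 3 with algebraic multiplicity 2.
Eigenvector v = (2,3); generalized eigenvector w with (A-λI)w=v is (1,2).
General solution: e^(3t)[K_1·v + K_2·(t·v + w)].

u(t) = 2K_1e^(3t) + 2K_2te^(3t) + K_2e^(3t), v(t) = 3K_1e^(3t) + 3K_2te^(3t) + 2K_2e^(3t)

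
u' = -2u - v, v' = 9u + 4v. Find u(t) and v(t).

Coefficient matrix A = [[-2, -1], [9, 4]].
Characteristic polynomial det(A - λI) = λ^2 - 2λ + 1 = 0.
Single eigenvalue λ = 1 with algebraic multiplicity 2.
Eigenvector v = (-1,3); generalized eigenvector w with (A-λI)w=v is (0,1).
General solution: e^(t)[c_1·v + c_2·(t·v + w)].

u(t) = -c_1e^(t) - c_2te^(t), v(t) = 3c_1e^(t) + 3c_2te^(t) + c_2e^(t)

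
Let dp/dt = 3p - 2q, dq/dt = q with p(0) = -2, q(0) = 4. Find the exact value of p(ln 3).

-150

A = [[3,-2],[0,1]]; eigenvalues λ = 3, 1.
Eigenvectors: (1,0) for λ=3, (-1,-1) for λ=1.
From the initial condition, c_1 = -6, c_2 = -4.
p(ln 3) = (-6)(3^3)(1) + (-4)(3^1)(-1) = -150.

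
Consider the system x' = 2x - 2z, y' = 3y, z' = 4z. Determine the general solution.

x(t) = C_1e^(2t) - C_2e^(4t), y(t) = C_3e^(3t), z(t) = C_2e^(4t)

Coefficient matrix A = [[2, 0, -2], [0, 3, 0], [0, 0, 4]].
det(A - λI) = 0 gives eigenvalues λ = 2, 4, 3.
For λ=2: eigenvector (1,0,0).
For λ=4: eigenvector (-1,0,1).
For λ=3: eigenvector (0,1,0).
General solution: C_1e^(2t)(1,0,0) + C_2e^(4t)(-1,0,1) + C_3e^(3t)(0,1,0).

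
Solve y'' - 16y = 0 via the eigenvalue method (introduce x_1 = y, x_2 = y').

Let x_1 = y, x_2 = y'. Then x_1' = x_2 and x_2' = 16x_1.
A = [[0,1],[16,0]]; det(A-λI) = λ^2 - 16.
Eigenvalues λ = -4, 4 with eigenvectors (1,-4), (1,4).

y(t) = C_1e^(-4t) + C_2e^(4t)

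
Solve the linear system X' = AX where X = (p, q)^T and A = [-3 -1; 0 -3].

p(t) = K_1e^(-3t) + K_2te^(-3t) + 3K_2e^(-3t), q(t) = -K_2e^(-3t)

Coefficient matrix A = [[-3, -1], [0, -3]].
Characteristic polynomial det(A - λI) = λ^2 + 6λ + 9 = 0.
Single eigenvalue λ = -3 with algebraic multiplicity 2.
Eigenvector v = (1,0); generalized eigenvector w with (A-λI)w=v is (3,-1).
General solution: e^(-3t)[K_1·v + K_2·(t·v + w)].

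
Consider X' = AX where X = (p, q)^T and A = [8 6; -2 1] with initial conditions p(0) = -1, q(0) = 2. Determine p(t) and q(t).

Coefficient matrix A = [[8, 6], [-2, 1]].
Characteristic polynomial det(A - λI) = λ^2 - 9λ + 20 = 0.
Eigenvalues λ = 5, 4.
For λ=5: (A-λI) row 1 is [3, 6], so an eigenvector is (-2, 1).
For λ=4: (A-λI) row 1 is [4, 6], so an eigenvector is (3, -2).
General solution: c_1e^(5t)(-2,1) + c_2e^(4t)(3,-2).
Applying p(0)=-1, q(0)=2 gives c_1=-4, c_2=-3.

p(t) = 8e^(5t) - 9e^(4t), q(t) = -4e^(5t) + 6e^(4t)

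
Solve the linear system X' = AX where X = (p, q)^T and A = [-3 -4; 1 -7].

Coefficient matrix A = [[-3, -4], [1, -7]].
Characteristic polynomial det(A - λI) = λ^2 + 10λ + 25 = 0.
Single eigenvalue λ = -5 with algebraic multiplicity 2.
Eigenvector v = (-2,-1); generalized eigenvector w with (A-λI)w=v is (-1,0).
General solution: e^(-5t)[K_1·v + K_2·(t·v + w)].

p(t) = -2K_1e^(-5t) - 2K_2te^(-5t) - K_2e^(-5t), q(t) = -K_1e^(-5t) - K_2te^(-5t)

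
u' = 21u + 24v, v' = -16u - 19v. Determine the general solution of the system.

Coefficient matrix A = [[21, 24], [-16, -19]].
Characteristic polynomial det(A - λI) = λ^2 - 2λ - 15 = 0.
Eigenvalues λ = -3, 5.
For λ=-3: (A-λI) row 1 is [24, 24], so an eigenvector is (-1, 1).
For λ=5: (A-λI) row 1 is [16, 24], so an eigenvector is (3, -2).
General solution: c_1e^(-3t)(-1,1) + c_2e^(5t)(3,-2).

u(t) = -c_1e^(-3t) + 3c_2e^(5t), v(t) = c_1e^(-3t) - 2c_2e^(5t)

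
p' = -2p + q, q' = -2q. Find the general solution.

Coefficient matrix A = [[-2, 1], [0, -2]].
Characteristic polynomial det(A - λI) = λ^2 + 4λ + 4 = 0.
Single eigenvalue λ = -2 with algebraic multiplicity 2.
Eigenvector v = (-1,0); generalized eigenvector w with (A-λI)w=v is (2,-1).
General solution: e^(-2t)[K_1·v + K_2·(t·v + w)].

p(t) = -K_1e^(-2t) - K_2te^(-2t) + 2K_2e^(-2t), q(t) = -K_2e^(-2t)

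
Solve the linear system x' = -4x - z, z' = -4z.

Coefficient matrix A = [[-4, -1], [0, -4]].
Characteristic polynomial det(A - λI) = λ^2 + 8λ + 16 = 0.
Single eigenvalue λ = -4 with algebraic multiplicity 2.
Eigenvector v = (1,0); generalized eigenvector w with (A-λI)w=v is (-2,-1).
General solution: e^(-4t)[K_1·v + K_2·(t·v + w)].

x(t) = K_1e^(-4t) + K_2te^(-4t) - 2K_2e^(-4t), z(t) = -K_2e^(-4t)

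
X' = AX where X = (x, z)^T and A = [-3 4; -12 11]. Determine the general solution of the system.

x(t) = c_1e^(5t) - 2c_2e^(3t), z(t) = 2c_1e^(5t) - 3c_2e^(3t)

Coefficient matrix A = [[-3, 4], [-12, 11]].
Characteristic polynomial det(A - λI) = λ^2 - 8λ + 15 = 0.
Eigenvalues λ = 5, 3.
For λ=5: (A-λI) row 1 is [-8, 4], so an eigenvector is (1, 2).
For λ=3: (A-λI) row 1 is [-6, 4], so an eigenvector is (-2, -3).
General solution: c_1e^(5t)(1,2) + c_2e^(3t)(-2,-3).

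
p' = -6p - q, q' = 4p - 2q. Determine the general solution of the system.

Coefficient matrix A = [[-6, -1], [4, -2]].
Characteristic polynomial det(A - λI) = λ^2 + 8λ + 16 = 0.
Single eigenvalue λ = -4 with algebraic multiplicity 2.
Eigenvector v = (-1,2); generalized eigenvector w with (A-λI)w=v is (2,-3).
General solution: e^(-4t)[K_1·v + K_2·(t·v + w)].

p(t) = -K_1e^(-4t) - K_2te^(-4t) + 2K_2e^(-4t), q(t) = 2K_1e^(-4t) + 2K_2te^(-4t) - 3K_2e^(-4t)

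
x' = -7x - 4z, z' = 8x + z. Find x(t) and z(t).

Coefficient matrix A = [[-7, -4], [8, 1]].
Characteristic polynomial det(A - λI) = λ^2 + 6λ + 25 = 0.
Eigenvalues λ = -3 ± 4i (complex conjugate pair).
For λ=-3+4i: an eigenvector is (-1,1) - i(0,-1) = (-1, 1 + i).
A real fundamental pair from Re and Im of e^((-3+4i)t)v: X_1 = e^(-3t)(cos(4t)·(-1,1) + sin(4t)·(0,-1)), X_2 = e^(-3t)(sin(4t)·(-1,1) - cos(4t)·(0,-1)).
General solution: c_1X_1 + c_2X_2.

x(t) = -c_1e^(-3t)cos(4t) - c_2e^(-3t)sin(4t), z(t) = -c_1e^(-3t)sin(4t) + c_1e^(-3t)cos(4t) + c_2e^(-3t)sin(4t) + c_2e^(-3t)cos(4t)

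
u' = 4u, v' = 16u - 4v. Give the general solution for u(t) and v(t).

u(t) = -C_2e^(4t), v(t) = -C_1e^(-4t) - 2C_2e^(4t)

Coefficient matrix A = [[4, 0], [16, -4]].
Characteristic polynomial det(A - λI) = λ^2 - 16 = 0.
Eigenvalues λ = -4, 4.
For λ=-4: (A-λI) row 1 is [8, 0], so an eigenvector is (0, -1).
For λ=4: (A-λI) row 2 is [16, -8], so an eigenvector is (-1, -2).
General solution: C_1e^(-4t)(0,-1) + C_2e^(4t)(-1,-2).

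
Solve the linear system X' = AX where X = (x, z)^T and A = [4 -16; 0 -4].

Coefficient matrix A = [[4, -16], [0, -4]].
Characteristic polynomial det(A - λI) = λ^2 - 16 = 0.
Eigenvalues λ = -4, 4.
For λ=-4: (A-λI) row 1 is [8, -16], so an eigenvector is (2, 1).
For λ=4: (A-λI) row 1 is [0, -16], so an eigenvector is (-1, 0).
General solution: K_1e^(-4t)(2,1) + K_2e^(4t)(-1,0).

x(t) = 2K_1e^(-4t) - K_2e^(4t), z(t) = K_1e^(-4t)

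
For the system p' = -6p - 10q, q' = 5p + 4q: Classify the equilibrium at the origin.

stable spiral

A = [[-6,-10],[5,4]]; det(A-λI) = λ^2 + 2λ + 26.
λ = -1 ± 5i: negative real part.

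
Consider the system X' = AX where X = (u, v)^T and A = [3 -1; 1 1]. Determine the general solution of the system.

u(t) = c_1e^(2t) + c_2te^(2t) - 2c_2e^(2t), v(t) = c_1e^(2t) + c_2te^(2t) - 3c_2e^(2t)

Coefficient matrix A = [[3, -1], [1, 1]].
Characteristic polynomial det(A - λI) = λ^2 - 4λ + 4 = 0.
Single eigenvalue λ = 2 with algebraic multiplicity 2.
Eigenvector v = (1,1); generalized eigenvector w with (A-λI)w=v is (-2,-3).
General solution: e^(2t)[c_1·v + c_2·(t·v + w)].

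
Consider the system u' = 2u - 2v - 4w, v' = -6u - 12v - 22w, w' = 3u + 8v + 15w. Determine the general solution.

Coefficient matrix A = [[2, -2, -4], [-6, -12, -22], [3, 8, 15]].
det(A - λI) = 0 gives eigenvalues λ = 2, -1, 4.
For λ=2: eigenvector (1,-2,1).
For λ=-1: eigenvector (0,2,-1).
For λ=4: eigenvector (-1,-1,1).
General solution: C_1e^(2t)(1,-2,1) + C_2e^(-t)(0,2,-1) + C_3e^(4t)(-1,-1,1).

u(t) = C_1e^(2t) - C_3e^(4t), v(t) = -2C_1e^(2t) + 2C_2e^(-t) - C_3e^(4t), w(t) = C_1e^(2t) - C_2e^(-t) + C_3e^(4t)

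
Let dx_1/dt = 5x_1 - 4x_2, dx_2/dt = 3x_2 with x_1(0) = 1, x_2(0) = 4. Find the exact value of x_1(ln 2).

A = [[5,-4],[0,3]]; eigenvalues λ = 3, 5.
Eigenvectors: (2,1) for λ=3, (1,0) for λ=5.
From the initial condition, c_1 = 4, c_2 = -7.
x_1(ln 2) = (4)(2^3)(2) + (-7)(2^5)(1) = -160.

-160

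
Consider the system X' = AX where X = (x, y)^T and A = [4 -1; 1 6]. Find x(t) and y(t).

x(t) = C_1e^(5t) + C_2te^(5t), y(t) = -C_1e^(5t) - C_2te^(5t) - C_2e^(5t)

Coefficient matrix A = [[4, -1], [1, 6]].
Characteristic polynomial det(A - λI) = λ^2 - 10λ + 25 = 0.
Single eigenvalue λ = 5 with algebraic multiplicity 2.
Eigenvector v = (1,-1); generalized eigenvector w with (A-λI)w=v is (0,-1).
General solution: e^(5t)[C_1·v + C_2·(t·v + w)].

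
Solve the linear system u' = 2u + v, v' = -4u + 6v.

u(t) = -K_1e^(4t) - K_2te^(4t) - K_2e^(4t), v(t) = -2K_1e^(4t) - 2K_2te^(4t) - 3K_2e^(4t)

Coefficient matrix A = [[2, 1], [-4, 6]].
Characteristic polynomial det(A - λI) = λ^2 - 8λ + 16 = 0.
Single eigenvalue λ = 4 with algebraic multiplicity 2.
Eigenvector v = (-1,-2); generalized eigenvector w with (A-λI)w=v is (-1,-3).
General solution: e^(4t)[K_1·v + K_2·(t·v + w)].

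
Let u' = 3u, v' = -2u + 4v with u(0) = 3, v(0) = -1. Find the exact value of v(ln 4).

-1408

A = [[3,0],[-2,4]]; eigenvalues λ = 4, 3.
Eigenvectors: (0,-1) for λ=4, (-1,-2) for λ=3.
From the initial condition, c_1 = 7, c_2 = -3.
v(ln 4) = (7)(4^4)(-1) + (-3)(4^3)(-2) = -1408.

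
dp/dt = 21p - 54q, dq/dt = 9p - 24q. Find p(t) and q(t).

p(t) = 3C_1e^(3t) - 2C_2e^(-6t), q(t) = C_1e^(3t) - C_2e^(-6t)

Coefficient matrix A = [[21, -54], [9, -24]].
Characteristic polynomial det(A - λI) = λ^2 + 3λ - 18 = 0.
Eigenvalues λ = 3, -6.
For λ=3: (A-λI) row 1 is [18, -54], so an eigenvector is (3, 1).
For λ=-6: (A-λI) row 1 is [27, -54], so an eigenvector is (-2, -1).
General solution: C_1e^(3t)(3,1) + C_2e^(-6t)(-2,-1).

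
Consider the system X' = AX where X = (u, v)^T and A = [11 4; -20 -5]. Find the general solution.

u(t) = -c_1e^(3t)sin(4t) + c_2e^(3t)cos(4t), v(t) = 2c_1e^(3t)sin(4t) - c_1e^(3t)cos(4t) - c_2e^(3t)sin(4t) - 2c_2e^(3t)cos(4t)

Coefficient matrix A = [[11, 4], [-20, -5]].
Characteristic polynomial det(A - λI) = λ^2 - 6λ + 25 = 0.
Eigenvalues λ = 3 ± 4i (complex conjugate pair).
For λ=3+4i: an eigenvector is (0,-1) - i(-1,2) = (0 + i, -1 - 2i).
A real fundamental pair from Re and Im of e^((3+4i)t)v: X_1 = e^(3t)(cos(4t)·(0,-1) + sin(4t)·(-1,2)), X_2 = e^(3t)(sin(4t)·(0,-1) - cos(4t)·(-1,2)).
General solution: c_1X_1 + c_2X_2.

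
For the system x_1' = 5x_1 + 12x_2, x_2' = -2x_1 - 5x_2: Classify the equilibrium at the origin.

A = [[5,12],[-2,-5]]; det(A-λI) = λ^2 - 1.
λ = 1, -1: opposite signs.

saddle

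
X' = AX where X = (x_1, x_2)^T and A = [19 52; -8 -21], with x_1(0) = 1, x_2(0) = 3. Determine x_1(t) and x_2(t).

Coefficient matrix A = [[19, 52], [-8, -21]].
Characteristic polynomial det(A - λI) = λ^2 + 2λ + 17 = 0.
Eigenvalues λ = -1 ± 4i (complex conjugate pair).
For λ=-1+4i: an eigenvector is (3,-1) - i(2,-1) = (3 - 2i, -1 + i).
A real fundamental pair from Re and Im of e^((-1+4i)t)v: X_1 = e^(-t)(cos(4t)·(3,-1) + sin(4t)·(2,-1)), X_2 = e^(-t)(sin(4t)·(3,-1) - cos(4t)·(2,-1)).
General solution: c_1X_1 + c_2X_2.
Applying x_1(0)=1, x_2(0)=3 gives c_1=7, c_2=10.

x_1(t) = 44e^(-t)sin(4t) + e^(-t)cos(4t), x_2(t) = -17e^(-t)sin(4t) + 3e^(-t)cos(4t)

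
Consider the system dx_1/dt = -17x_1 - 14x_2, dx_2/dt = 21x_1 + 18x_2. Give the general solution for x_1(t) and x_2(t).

x_1(t) = K_1e^(-3t) - 2K_2e^(4t), x_2(t) = -K_1e^(-3t) + 3K_2e^(4t)

Coefficient matrix A = [[-17, -14], [21, 18]].
Characteristic polynomial det(A - λI) = λ^2 - λ - 12 = 0.
Eigenvalues λ = -3, 4.
For λ=-3: (A-λI) row 1 is [-14, -14], so an eigenvector is (1, -1).
For λ=4: (A-λI) row 1 is [-21, -14], so an eigenvector is (-2, 3).
General solution: K_1e^(-3t)(1,-1) + K_2e^(4t)(-2,3).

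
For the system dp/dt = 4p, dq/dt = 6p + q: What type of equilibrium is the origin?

unstable node

A = [[4,0],[6,1]]; det(A-λI) = λ^2 - 5λ + 4.
λ = 4, 1: both positive.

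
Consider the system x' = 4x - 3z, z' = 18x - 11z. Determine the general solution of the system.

Coefficient matrix A = [[4, -3], [18, -11]].
Characteristic polynomial det(A - λI) = λ^2 + 7λ + 10 = 0.
Eigenvalues λ = -2, -5.
For λ=-2: (A-λI) row 1 is [6, -3], so an eigenvector is (-1, -2).
For λ=-5: (A-λI) row 1 is [9, -3], so an eigenvector is (-1, -3).
General solution: c_1e^(-2t)(-1,-2) + c_2e^(-5t)(-1,-3).

x(t) = -c_1e^(-2t) - c_2e^(-5t), z(t) = -2c_1e^(-2t) - 3c_2e^(-5t)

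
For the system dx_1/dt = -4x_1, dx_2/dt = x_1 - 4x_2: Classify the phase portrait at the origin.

A = [[-4,0],[1,-4]]; det(A-λI) = λ^2 + 8λ + 16.
repeated λ = -4 with a single eigenvector.

stable improper node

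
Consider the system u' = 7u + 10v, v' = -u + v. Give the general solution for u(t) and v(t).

u(t) = -C_1e^(4t)sin(t) + 3C_1e^(4t)cos(t) + 3C_2e^(4t)sin(t) + C_2e^(4t)cos(t), v(t) = -C_1e^(4t)cos(t) - C_2e^(4t)sin(t)

Coefficient matrix A = [[7, 10], [-1, 1]].
Characteristic polynomial det(A - λI) = λ^2 - 8λ + 17 = 0.
Eigenvalues λ = 4 ± i (complex conjugate pair).
For λ=4+i: an eigenvector is (3,-1) - i(-1,0) = (3 + i, -1).
A real fundamental pair from Re and Im of e^((4+i)t)v: X_1 = e^(4t)(cos(t)·(3,-1) + sin(t)·(-1,0)), X_2 = e^(4t)(sin(t)·(3,-1) - cos(t)·(-1,0)).
General solution: C_1X_1 + C_2X_2.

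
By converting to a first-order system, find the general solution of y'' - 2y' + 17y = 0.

Let x_1 = y, x_2 = y'. Then x_1' = x_2 and x_2' = -17x_1 + 2x_2.
A = [[0,1],[-17,2]]; det(A-λI) = λ^2 - 2λ + 17.
Eigenvalues λ = 1 ± 4i.

y(t) = c_1e^(t)cos(4t) + c_2e^(t)sin(4t)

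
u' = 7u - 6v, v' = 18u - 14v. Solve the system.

Coefficient matrix A = [[7, -6], [18, -14]].
Characteristic polynomial det(A - λI) = λ^2 + 7λ + 10 = 0.
Eigenvalues λ = -5, -2.
For λ=-5: (A-λI) row 1 is [12, -6], so an eigenvector is (1, 2).
For λ=-2: (A-λI) row 1 is [9, -6], so an eigenvector is (2, 3).
General solution: K_1e^(-5t)(1,2) + K_2e^(-2t)(2,3).

u(t) = K_1e^(-5t) + 2K_2e^(-2t), v(t) = 2K_1e^(-5t) + 3K_2e^(-2t)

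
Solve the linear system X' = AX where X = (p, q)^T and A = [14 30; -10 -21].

Coefficient matrix A = [[14, 30], [-10, -21]].
Characteristic polynomial det(A - λI) = λ^2 + 7λ + 6 = 0.
Eigenvalues λ = -1, -6.
For λ=-1: (A-λI) row 1 is [15, 30], so an eigenvector is (2, -1).
For λ=-6: (A-λI) row 1 is [20, 30], so an eigenvector is (3, -2).
General solution: c_1e^(-t)(2,-1) + c_2e^(-6t)(3,-2).

p(t) = 2c_1e^(-t) + 3c_2e^(-6t), q(t) = -c_1e^(-t) - 2c_2e^(-6t)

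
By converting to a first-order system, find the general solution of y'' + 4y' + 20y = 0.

Let x_1 = y, x_2 = y'. Then x_1' = x_2 and x_2' = -20x_1 - 4x_2.
A = [[0,1],[-20,-4]]; det(A-λI) = λ^2 + 4λ + 20.
Eigenvalues λ = -2 ± 4i.

y(t) = C_1e^(-2t)cos(4t) + C_2e^(-2t)sin(4t)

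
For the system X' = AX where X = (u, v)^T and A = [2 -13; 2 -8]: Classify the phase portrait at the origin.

A = [[2,-13],[2,-8]]; det(A-λI) = λ^2 + 6λ + 10.
λ = -3 ± i: negative real part.

stable spiral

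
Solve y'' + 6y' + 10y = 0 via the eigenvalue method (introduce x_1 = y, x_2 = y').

y(t) = K_1e^(-3t)cos(t) + K_2e^(-3t)sin(t)

Let x_1 = y, x_2 = y'. Then x_1' = x_2 and x_2' = -10x_1 - 6x_2.
A = [[0,1],[-10,-6]]; det(A-λI) = λ^2 + 6λ + 10.
Eigenvalues λ = -3 ± i.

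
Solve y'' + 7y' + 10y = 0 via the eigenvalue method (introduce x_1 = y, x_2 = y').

Let x_1 = y, x_2 = y'. Then x_1' = x_2 and x_2' = -10x_1 - 7x_2.
A = [[0,1],[-10,-7]]; det(A-λI) = λ^2 + 7λ + 10.
Eigenvalues λ = -5, -2 with eigenvectors (1,-5), (1,-2).

y(t) = K_1e^(-5t) + K_2e^(-2t)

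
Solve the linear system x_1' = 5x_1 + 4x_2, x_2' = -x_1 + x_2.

x_1(t) = 2K_1e^(3t) + 2K_2te^(3t) - K_2e^(3t), x_2(t) = -K_1e^(3t) - K_2te^(3t) + K_2e^(3t)

Coefficient matrix A = [[5, 4], [-1, 1]].
Characteristic polynomial det(A - λI) = λ^2 - 6λ + 9 = 0.
Single eigenvalue λ = 3 with algebraic multiplicity 2.
Eigenvector v = (2,-1); generalized eigenvector w with (A-λI)w=v is (-1,1).
General solution: e^(3t)[K_1·v + K_2·(t·v + w)].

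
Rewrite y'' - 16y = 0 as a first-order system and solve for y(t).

Let x_1 = y, x_2 = y'. Then x_1' = x_2 and x_2' = 16x_1.
A = [[0,1],[16,0]]; det(A-λI) = λ^2 - 16.
Eigenvalues λ = -4, 4 with eigenvectors (1,-4), (1,4).

y(t) = K_1e^(-4t) + K_2e^(4t)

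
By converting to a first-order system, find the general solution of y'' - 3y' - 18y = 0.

Let x_1 = y, x_2 = y'. Then x_1' = x_2 and x_2' = 18x_1 + 3x_2.
A = [[0,1],[18,3]]; det(A-λI) = λ^2 - 3λ - 18.
Eigenvalues λ = -3, 6 with eigenvectors (1,-3), (1,6).

y(t) = C_1e^(-3t) + C_2e^(6t)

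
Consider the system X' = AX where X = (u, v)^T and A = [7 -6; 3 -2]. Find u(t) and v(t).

u(t) = K_1e^(t) + 2K_2e^(4t), v(t) = K_1e^(t) + K_2e^(4t)

Coefficient matrix A = [[7, -6], [3, -2]].
Characteristic polynomial det(A - λI) = λ^2 - 5λ + 4 = 0.
Eigenvalues λ = 1, 4.
For λ=1: (A-λI) row 1 is [6, -6], so an eigenvector is (1, 1).
For λ=4: (A-λI) row 1 is [3, -6], so an eigenvector is (2, 1).
General solution: K_1e^(t)(1,1) + K_2e^(4t)(2,1).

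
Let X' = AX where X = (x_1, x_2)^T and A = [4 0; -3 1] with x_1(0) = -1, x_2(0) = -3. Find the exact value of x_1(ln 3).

-81

A = [[4,0],[-3,1]]; eigenvalues λ = 4, 1.
Eigenvectors: (-1,1) for λ=4, (0,-1) for λ=1.
From the initial condition, c_1 = 1, c_2 = 4.
x_1(ln 3) = (1)(3^4)(-1) + (4)(3^1)(0) = -81.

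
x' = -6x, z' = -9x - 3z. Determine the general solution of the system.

x(t) = C_2e^(-6t), z(t) = C_1e^(-3t) + 3C_2e^(-6t)

Coefficient matrix A = [[-6, 0], [-9, -3]].
Characteristic polynomial det(A - λI) = λ^2 + 9λ + 18 = 0.
Eigenvalues λ = -3, -6.
For λ=-3: (A-λI) row 1 is [-3, 0], so an eigenvector is (0, 1).
For λ=-6: (A-λI) row 2 is [-9, 3], so an eigenvector is (1, 3).
General solution: C_1e^(-3t)(0,1) + C_2e^(-6t)(1,3).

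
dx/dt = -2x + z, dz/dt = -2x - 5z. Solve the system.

x(t) = c_1e^(-3t) + c_2e^(-4t), z(t) = -c_1e^(-3t) - 2c_2e^(-4t)

Coefficient matrix A = [[-2, 1], [-2, -5]].
Characteristic polynomial det(A - λI) = λ^2 + 7λ + 12 = 0.
Eigenvalues λ = -3, -4.
For λ=-3: (A-λI) row 1 is [1, 1], so an eigenvector is (1, -1).
For λ=-4: (A-λI) row 1 is [2, 1], so an eigenvector is (1, -2).
General solution: c_1e^(-3t)(1,-1) + c_2e^(-4t)(1,-2).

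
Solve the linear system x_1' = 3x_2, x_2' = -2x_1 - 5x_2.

x_1(t) = 3c_1e^(-2t) + c_2e^(-3t), x_2(t) = -2c_1e^(-2t) - c_2e^(-3t)

Coefficient matrix A = [[0, 3], [-2, -5]].
Characteristic polynomial det(A - λI) = λ^2 + 5λ + 6 = 0.
Eigenvalues λ = -2, -3.
For λ=-2: (A-λI) row 1 is [2, 3], so an eigenvector is (3, -2).
For λ=-3: (A-λI) row 1 is [3, 3], so an eigenvector is (1, -1).
General solution: c_1e^(-2t)(3,-2) + c_2e^(-3t)(1,-1).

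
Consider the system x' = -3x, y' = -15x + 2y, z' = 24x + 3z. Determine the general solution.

x(t) = c_1e^(-3t), y(t) = 3c_1e^(-3t) + c_2e^(2t), z(t) = -4c_1e^(-3t) + c_3e^(3t)

Coefficient matrix A = [[-3, 0, 0], [-15, 2, 0], [24, 0, 3]].
det(A - λI) = 0 gives eigenvalues λ = -3, 2, 3.
For λ=-3: eigenvector (1,3,-4).
For λ=2: eigenvector (0,1,0).
For λ=3: eigenvector (0,0,1).
General solution: c_1e^(-3t)(1,3,-4) + c_2e^(2t)(0,1,0) + c_3e^(3t)(0,0,1).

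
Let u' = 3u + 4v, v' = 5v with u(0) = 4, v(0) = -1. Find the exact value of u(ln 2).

A = [[3,4],[0,5]]; eigenvalues λ = 3, 5.
Eigenvectors: (1,0) for λ=3, (2,1) for λ=5.
From the initial condition, c_1 = 6, c_2 = -1.
u(ln 2) = (6)(2^3)(1) + (-1)(2^5)(2) = -16.

-16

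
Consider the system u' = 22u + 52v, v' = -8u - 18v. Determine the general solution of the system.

u(t) = 2c_1e^(2t)sin(4t) + 3c_1e^(2t)cos(4t) + 3c_2e^(2t)sin(4t) - 2c_2e^(2t)cos(4t), v(t) = -c_1e^(2t)sin(4t) - c_1e^(2t)cos(4t) - c_2e^(2t)sin(4t) + c_2e^(2t)cos(4t)

Coefficient matrix A = [[22, 52], [-8, -18]].
Characteristic polynomial det(A - λI) = λ^2 - 4λ + 20 = 0.
Eigenvalues λ = 2 ± 4i (complex conjugate pair).
For λ=2+4i: an eigenvector is (3,-1) - i(2,-1) = (3 - 2i, -1 + i).
A real fundamental pair from Re and Im of e^((2+4i)t)v: X_1 = e^(2t)(cos(4t)·(3,-1) + sin(4t)·(2,-1)), X_2 = e^(2t)(sin(4t)·(3,-1) - cos(4t)·(2,-1)).
General solution: c_1X_1 + c_2X_2.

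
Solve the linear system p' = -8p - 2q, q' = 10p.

p(t) = -C_1e^(-4t)cos(2t) - C_2e^(-4t)sin(2t), q(t) = -C_1e^(-4t)sin(2t) + 2C_1e^(-4t)cos(2t) + 2C_2e^(-4t)sin(2t) + C_2e^(-4t)cos(2t)

Coefficient matrix A = [[-8, -2], [10, 0]].
Characteristic polynomial det(A - λI) = λ^2 + 8λ + 20 = 0.
Eigenvalues λ = -4 ± 2i (complex conjugate pair).
For λ=-4+2i: an eigenvector is (-1,2) - i(0,-1) = (-1, 2 + i).
A real fundamental pair from Re and Im of e^((-4+2i)t)v: X_1 = e^(-4t)(cos(2t)·(-1,2) + sin(2t)·(0,-1)), X_2 = e^(-4t)(sin(2t)·(-1,2) - cos(2t)·(0,-1)).
General solution: C_1X_1 + C_2X_2.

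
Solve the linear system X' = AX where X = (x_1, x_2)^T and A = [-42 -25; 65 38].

x_1(t) = -2K_1e^(-2t)sin(5t) - K_1e^(-2t)cos(5t) - K_2e^(-2t)sin(5t) + 2K_2e^(-2t)cos(5t), x_2(t) = 3K_1e^(-2t)sin(5t) + 2K_1e^(-2t)cos(5t) + 2K_2e^(-2t)sin(5t) - 3K_2e^(-2t)cos(5t)

Coefficient matrix A = [[-42, -25], [65, 38]].
Characteristic polynomial det(A - λI) = λ^2 + 4λ + 29 = 0.
Eigenvalues λ = -2 ± 5i (complex conjugate pair).
For λ=-2+5i: an eigenvector is (-1,2) - i(-2,3) = (-1 + 2i, 2 - 3i).
A real fundamental pair from Re and Im of e^((-2+5i)t)v: X_1 = e^(-2t)(cos(5t)·(-1,2) + sin(5t)·(-2,3)), X_2 = e^(-2t)(sin(5t)·(-1,2) - cos(5t)·(-2,3)).
General solution: K_1X_1 + K_2X_2.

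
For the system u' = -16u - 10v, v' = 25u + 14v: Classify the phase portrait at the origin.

A = [[-16,-10],[25,14]]; det(A-λI) = λ^2 + 2λ + 26.
λ = -1 ± 5i: negative real part.

stable spiral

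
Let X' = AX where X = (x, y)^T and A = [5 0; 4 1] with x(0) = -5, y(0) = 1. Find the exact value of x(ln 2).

-160

A = [[5,0],[4,1]]; eigenvalues λ = 5, 1.
Eigenvectors: (-1,-1) for λ=5, (0,1) for λ=1.
From the initial condition, c_1 = 5, c_2 = 6.
x(ln 2) = (5)(2^5)(-1) + (6)(2^1)(0) = -160.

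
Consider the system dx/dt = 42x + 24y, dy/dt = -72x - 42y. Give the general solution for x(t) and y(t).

Coefficient matrix A = [[42, 24], [-72, -42]].
Characteristic polynomial det(A - λI) = λ^2 - 36 = 0.
Eigenvalues λ = 6, -6.
For λ=6: (A-λI) row 1 is [36, 24], so an eigenvector is (-2, 3).
For λ=-6: (A-λI) row 1 is [48, 24], so an eigenvector is (1, -2).
General solution: C_1e^(6t)(-2,3) + C_2e^(-6t)(1,-2).

x(t) = -2C_1e^(6t) + C_2e^(-6t), y(t) = 3C_1e^(6t) - 2C_2e^(-6t)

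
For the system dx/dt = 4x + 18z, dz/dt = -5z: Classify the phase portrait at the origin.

A = [[4,18],[0,-5]]; det(A-λI) = λ^2 + λ - 20.
λ = 4, -5: opposite signs.

saddle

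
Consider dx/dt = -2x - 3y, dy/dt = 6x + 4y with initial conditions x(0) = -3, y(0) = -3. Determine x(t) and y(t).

Coefficient matrix A = [[-2, -3], [6, 4]].
Characteristic polynomial det(A - λI) = λ^2 - 2λ + 10 = 0.
Eigenvalues λ = 1 ± 3i (complex conjugate pair).
For λ=1+3i: an eigenvector is (-1,1) - i(0,-1) = (-1, 1 + i).
A real fundamental pair from Re and Im of e^((1+3i)t)v: X_1 = e^(t)(cos(3t)·(-1,1) + sin(3t)·(0,-1)), X_2 = e^(t)(sin(3t)·(-1,1) - cos(3t)·(0,-1)).
General solution: K_1X_1 + K_2X_2.
Applying x(0)=-3, y(0)=-3 gives K_1=3, K_2=-6.

x(t) = 6e^(t)sin(3t) - 3e^(t)cos(3t), y(t) = -9e^(t)sin(3t) - 3e^(t)cos(3t)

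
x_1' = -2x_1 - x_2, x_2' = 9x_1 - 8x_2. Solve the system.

Coefficient matrix A = [[-2, -1], [9, -8]].
Characteristic polynomial det(A - λI) = λ^2 + 10λ + 25 = 0.
Single eigenvalue λ = -5 with algebraic multiplicity 2.
Eigenvector v = (-1,-3); generalized eigenvector w with (A-λI)w=v is (0,1).
General solution: e^(-5t)[c_1·v + c_2·(t·v + w)].

x_1(t) = -c_1e^(-5t) - c_2te^(-5t), x_2(t) = -3c_1e^(-5t) - 3c_2te^(-5t) + c_2e^(-5t)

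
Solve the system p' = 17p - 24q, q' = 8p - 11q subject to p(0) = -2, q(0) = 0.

Coefficient matrix A = [[17, -24], [8, -11]].
Characteristic polynomial det(A - λI) = λ^2 - 6λ + 5 = 0.
Eigenvalues λ = 5, 1.
For λ=5: (A-λI) row 1 is [12, -24], so an eigenvector is (2, 1).
For λ=1: (A-λI) row 1 is [16, -24], so an eigenvector is (-3, -2).
General solution: c_1e^(5t)(2,1) + c_2e^(t)(-3,-2).
Applying p(0)=-2, q(0)=0 gives c_1=-4, c_2=-2.

p(t) = -8e^(5t) + 6e^(t), q(t) = -4e^(5t) + 4e^(t)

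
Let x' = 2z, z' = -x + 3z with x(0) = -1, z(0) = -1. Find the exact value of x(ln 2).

A = [[0,2],[-1,3]]; eigenvalues λ = 2, 1.
Eigenvectors: (-1,-1) for λ=2, (2,1) for λ=1.
From the initial condition, c_1 = 1, c_2 = 0.
x(ln 2) = (1)(2^2)(-1) + (0)(2^1)(2) = -4.

-4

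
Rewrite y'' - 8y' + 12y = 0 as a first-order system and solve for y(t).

Let x_1 = y, x_2 = y'. Then x_1' = x_2 and x_2' = -12x_1 + 8x_2.
A = [[0,1],[-12,8]]; det(A-λI) = λ^2 - 8λ + 12.
Eigenvalues λ = 6, 2 with eigenvectors (1,6), (1,2).

y(t) = c_1e^(6t) + c_2e^(2t)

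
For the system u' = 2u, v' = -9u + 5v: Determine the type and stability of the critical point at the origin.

unstable node

A = [[2,0],[-9,5]]; det(A-λI) = λ^2 - 7λ + 10.
λ = 2, 5: both positive.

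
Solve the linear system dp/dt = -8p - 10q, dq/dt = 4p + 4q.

p(t) = -2c_1e^(-2t)sin(2t) - c_1e^(-2t)cos(2t) - c_2e^(-2t)sin(2t) + 2c_2e^(-2t)cos(2t), q(t) = c_1e^(-2t)sin(2t) + c_1e^(-2t)cos(2t) + c_2e^(-2t)sin(2t) - c_2e^(-2t)cos(2t)

Coefficient matrix A = [[-8, -10], [4, 4]].
Characteristic polynomial det(A - λI) = λ^2 + 4λ + 8 = 0.
Eigenvalues λ = -2 ± 2i (complex conjugate pair).
For λ=-2+2i: an eigenvector is (-1,1) - i(-2,1) = (-1 + 2i, 1 - i).
A real fundamental pair from Re and Im of e^((-2+2i)t)v: X_1 = e^(-2t)(cos(2t)·(-1,1) + sin(2t)·(-2,1)), X_2 = e^(-2t)(sin(2t)·(-1,1) - cos(2t)·(-2,1)).
General solution: c_1X_1 + c_2X_2.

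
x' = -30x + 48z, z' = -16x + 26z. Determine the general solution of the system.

Coefficient matrix A = [[-30, 48], [-16, 26]].
Characteristic polynomial det(A - λI) = λ^2 + 4λ - 12 = 0.
Eigenvalues λ = 2, -6.
For λ=2: (A-λI) row 1 is [-32, 48], so an eigenvector is (-3, -2).
For λ=-6: (A-λI) row 1 is [-24, 48], so an eigenvector is (2, 1).
General solution: K_1e^(2t)(-3,-2) + K_2e^(-6t)(2,1).

x(t) = -3K_1e^(2t) + 2K_2e^(-6t), z(t) = -2K_1e^(2t) + K_2e^(-6t)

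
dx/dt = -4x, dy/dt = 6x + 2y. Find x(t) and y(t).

x(t) = c_2e^(-4t), y(t) = -c_1e^(2t) - c_2e^(-4t)

Coefficient matrix A = [[-4, 0], [6, 2]].
Characteristic polynomial det(A - λI) = λ^2 + 2λ - 8 = 0.
Eigenvalues λ = 2, -4.
For λ=2: (A-λI) row 1 is [-6, 0], so an eigenvector is (0, -1).
For λ=-4: (A-λI) row 2 is [6, 6], so an eigenvector is (1, -1).
General solution: c_1e^(2t)(0,-1) + c_2e^(-4t)(1,-1).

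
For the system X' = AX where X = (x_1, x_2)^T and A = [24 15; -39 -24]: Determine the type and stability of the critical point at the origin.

center

A = [[24,15],[-39,-24]]; det(A-λI) = λ^2 + 9.
λ = 0 ± 3i: zero real part.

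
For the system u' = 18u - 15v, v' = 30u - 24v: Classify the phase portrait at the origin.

A = [[18,-15],[30,-24]]; det(A-λI) = λ^2 + 6λ + 18.
λ = -3 ± 3i: negative real part.

stable spiral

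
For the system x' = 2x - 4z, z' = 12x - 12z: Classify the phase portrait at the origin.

A = [[2,-4],[12,-12]]; det(A-λI) = λ^2 + 10λ + 24.
λ = -4, -6: both negative.

stable node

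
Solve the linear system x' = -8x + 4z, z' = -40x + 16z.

x(t) = -C_1e^(4t)sin(4t) + C_2e^(4t)cos(4t), z(t) = -3C_1e^(4t)sin(4t) - C_1e^(4t)cos(4t) - C_2e^(4t)sin(4t) + 3C_2e^(4t)cos(4t)

Coefficient matrix A = [[-8, 4], [-40, 16]].
Characteristic polynomial det(A - λI) = λ^2 - 8λ + 32 = 0.
Eigenvalues λ = 4 ± 4i (complex conjugate pair).
For λ=4+4i: an eigenvector is (0,-1) - i(-1,-3) = (0 + i, -1 + 3i).
A real fundamental pair from Re and Im of e^((4+4i)t)v: X_1 = e^(4t)(cos(4t)·(0,-1) + sin(4t)·(-1,-3)), X_2 = e^(4t)(sin(4t)·(0,-1) - cos(4t)·(-1,-3)).
General solution: C_1X_1 + C_2X_2.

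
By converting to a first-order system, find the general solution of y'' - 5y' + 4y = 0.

Let x_1 = y, x_2 = y'. Then x_1' = x_2 and x_2' = -4x_1 + 5x_2.
A = [[0,1],[-4,5]]; det(A-λI) = λ^2 - 5λ + 4.
Eigenvalues λ = 4, 1 with eigenvectors (1,4), (1,1).

y(t) = c_1e^(4t) + c_2e^(t)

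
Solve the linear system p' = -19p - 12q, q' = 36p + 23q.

Coefficient matrix A = [[-19, -12], [36, 23]].
Characteristic polynomial det(A - λI) = λ^2 - 4λ - 5 = 0.
Eigenvalues λ = 5, -1.
For λ=5: (A-λI) row 1 is [-24, -12], so an eigenvector is (1, -2).
For λ=-1: (A-λI) row 1 is [-18, -12], so an eigenvector is (-2, 3).
General solution: c_1e^(5t)(1,-2) + c_2e^(-t)(-2,3).

p(t) = c_1e^(5t) - 2c_2e^(-t), q(t) = -2c_1e^(5t) + 3c_2e^(-t)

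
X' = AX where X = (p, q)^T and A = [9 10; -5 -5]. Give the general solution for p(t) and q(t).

p(t) = 3K_1e^(2t)sin(t) - K_1e^(2t)cos(t) - K_2e^(2t)sin(t) - 3K_2e^(2t)cos(t), q(t) = -2K_1e^(2t)sin(t) + K_1e^(2t)cos(t) + K_2e^(2t)sin(t) + 2K_2e^(2t)cos(t)

Coefficient matrix A = [[9, 10], [-5, -5]].
Characteristic polynomial det(A - λI) = λ^2 - 4λ + 5 = 0.
Eigenvalues λ = 2 ± i (complex conjugate pair).
For λ=2+i: an eigenvector is (-1,1) - i(3,-2) = (-1 - 3i, 1 + 2i).
A real fundamental pair from Re and Im of e^((2+i)t)v: X_1 = e^(2t)(cos(t)·(-1,1) + sin(t)·(3,-2)), X_2 = e^(2t)(sin(t)·(-1,1) - cos(t)·(3,-2)).
General solution: K_1X_1 + K_2X_2.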